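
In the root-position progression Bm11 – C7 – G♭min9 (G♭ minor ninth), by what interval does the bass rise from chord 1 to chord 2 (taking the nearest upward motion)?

minor 2nd

The roots are B and C.
B up to C is 1 semitone, a half step narrower than a major second, so the interval is minor.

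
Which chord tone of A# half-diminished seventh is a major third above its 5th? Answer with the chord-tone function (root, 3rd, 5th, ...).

7th

A# half-diminished seventh: A#, C#, E, G#.
The 5th is E. A major third above E is G#.
G# is the chord's 7th.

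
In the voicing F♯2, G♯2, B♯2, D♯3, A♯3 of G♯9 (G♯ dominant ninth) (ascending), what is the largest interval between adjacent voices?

perfect fifth

Adjacent intervals: F♯2→G♯2 = major second; G♯2→B♯2 = major third; B♯2→D♯3 = minor third; D♯3→A♯3 = perfect fifth.
The largest is D♯3 to A♯3, a perfect fifth (7 semitones).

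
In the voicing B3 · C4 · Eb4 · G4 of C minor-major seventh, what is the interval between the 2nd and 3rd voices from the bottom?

minor third

Those voices are C4 and Eb4.
From C to Eb: 3 semitones over a third = minor.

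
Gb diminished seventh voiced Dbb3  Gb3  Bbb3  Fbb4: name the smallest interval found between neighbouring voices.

Adjacent intervals: Dbb3→Gb3 = augmented fourth; Gb3→Bbb3 = minor third; Bbb3→Fbb4 = diminished fifth.
The smallest is Gb3 to Bbb3, a minor third (3 semitones).

m3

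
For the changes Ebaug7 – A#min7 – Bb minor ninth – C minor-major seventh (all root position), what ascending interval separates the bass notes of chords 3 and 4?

major second

The roots are Bb and C.
Bb up to C spans 2 letter names and 2 semitones — a major second.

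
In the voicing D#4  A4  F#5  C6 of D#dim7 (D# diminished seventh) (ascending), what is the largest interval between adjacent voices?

Adjacent intervals: D#4→A4 = diminished fifth; A4→F#5 = major sixth; F#5→C6 = diminished fifth.
The largest is A4 to F#5, a major sixth (9 semitones).

major sixth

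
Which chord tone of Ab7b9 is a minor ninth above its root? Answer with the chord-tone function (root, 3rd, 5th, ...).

Ab7b9 is spelled Ab–C–Eb–Gb–Bbb.
The root is Ab. A minor ninth above Ab is Bbb.
Bbb is the chord's 9th.

9th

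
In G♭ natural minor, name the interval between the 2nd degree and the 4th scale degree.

minor third

Spelling G♭ natural minor: G♭ A♭ B𝄫 C♭ D♭ E𝄫 F♭.
The 2nd degree is A♭ and the scale degree 4 is C♭.
A♭ up to C♭ is 3 semitones, a half step narrower than a major third, so the interval is minor.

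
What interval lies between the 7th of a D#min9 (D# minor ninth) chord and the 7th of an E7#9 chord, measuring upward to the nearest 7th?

D#min9 (D# minor ninth) has C# as its 7th, and E7#9 has D as its 7th.
C# up to D is 1 semitone, a half step narrower than a major second, so the interval is minor.

minor 2nd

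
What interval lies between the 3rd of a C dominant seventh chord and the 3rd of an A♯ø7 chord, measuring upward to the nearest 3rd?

major sixth

C dominant seventh has E as its 3rd, and A♯ø7 has C♯ as its 3rd.
E up to C♯ spans 6 letter names and 9 semitones — a major sixth.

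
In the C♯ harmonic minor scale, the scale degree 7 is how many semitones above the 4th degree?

6

The scale is C♯ D♯ E F♯ G♯ A B♯.
F♯ up to B♯ is an augmented fourth — 6 semitones.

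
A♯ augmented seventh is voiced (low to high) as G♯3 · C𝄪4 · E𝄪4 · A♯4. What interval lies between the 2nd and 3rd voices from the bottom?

major 3rd

Those voices are C𝄪4 and E𝄪4.
C𝄪 up to E𝄪 spans 3 letter names and 4 semitones — a major third.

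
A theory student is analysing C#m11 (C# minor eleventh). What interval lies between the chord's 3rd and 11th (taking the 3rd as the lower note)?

The chord tones of C#m11 are C#–E–G#–B–D#–F#.
3rd = E; 11th = F#.
Counting 9 letters and 14 half steps from E gives a major ninth.

major 9th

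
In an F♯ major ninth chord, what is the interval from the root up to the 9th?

F♯maj9 (F♯ major ninth) is spelled F♯ A♯ C♯ E♯ G♯.
Root = F♯; 9th = G♯.
Counting 9 letters and 14 half steps from F♯ gives a major ninth.

major 9th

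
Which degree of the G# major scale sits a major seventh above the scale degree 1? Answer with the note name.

F##

The scale is G# A# B# C# D# E# F##.
The scale degree 1 is G#; a major seventh above that is F## — scale degree 7.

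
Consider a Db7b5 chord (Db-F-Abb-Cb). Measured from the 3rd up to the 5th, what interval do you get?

diminished third

3rd = F; 5th = Abb.
3 letter names make it a third; at 2 semitones (a whole step narrower than major) the quality is diminished.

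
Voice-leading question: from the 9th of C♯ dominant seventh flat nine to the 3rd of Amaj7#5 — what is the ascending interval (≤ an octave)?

major 7th

C♯ dominant seventh flat nine has D as its 9th, and Amaj7#5 has C♯ as its 3rd.
D up to C♯ spans 7 letter names and 11 semitones — a major seventh.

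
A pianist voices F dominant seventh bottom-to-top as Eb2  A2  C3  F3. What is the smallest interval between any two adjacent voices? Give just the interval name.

minor third

Adjacent intervals: Eb2→A2 = augmented fourth; A2→C3 = minor third; C3→F3 = perfect fourth.
The smallest is A2 to C3, a minor third (3 semitones).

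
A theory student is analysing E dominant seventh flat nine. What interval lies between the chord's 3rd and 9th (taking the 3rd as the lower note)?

Spelling the chord: E, G♯, B, D, F.
3rd = G♯; 9th = F.
From G♯ to F: 9 semitones over a seventh = diminished.

diminished seventh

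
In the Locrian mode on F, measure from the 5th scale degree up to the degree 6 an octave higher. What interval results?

F locrian: F G♭ A♭ B♭ C♭ D♭ E♭.
That puts C♭ below D♭.
Counting 9 letters and 14 half steps from C♭ gives a major ninth.

major 9th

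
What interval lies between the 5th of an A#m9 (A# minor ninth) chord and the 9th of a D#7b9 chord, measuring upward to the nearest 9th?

d8

A#m9 (A# minor ninth) has E# as its 5th, and D#7b9 has E as its 9th.
E# up to E is 11 semitones, a half step narrower than a perfect octave, so the interval is diminished.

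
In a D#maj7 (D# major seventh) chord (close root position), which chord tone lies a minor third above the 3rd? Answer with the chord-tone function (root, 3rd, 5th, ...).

Spelling the chord: D#, F##, A#, C##.
The 3rd is F##. A minor third above F## is A#.
A# is the chord's 5th.

5th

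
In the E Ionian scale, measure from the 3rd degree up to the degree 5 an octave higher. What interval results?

minor tenth

The scale runs E F# G# A B C# D#.
The 3rd degree is G# and the 5th degree (up an octave) is B.
10 letter names make it a tenth; at 15 semitones (a half step narrower than major) the quality is minor.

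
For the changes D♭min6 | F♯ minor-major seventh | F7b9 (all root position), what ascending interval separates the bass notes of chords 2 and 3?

The roots are F♯ and F.
From F♯ to F: 11 semitones over an octave = diminished.

diminished octave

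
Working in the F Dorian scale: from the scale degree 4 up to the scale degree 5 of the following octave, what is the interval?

major 9th

The scale runs F G Ab Bb C D Eb.
So we need the interval from Bb up to C.
Bb up to C spans 9 letter names and 14 semitones — a major ninth.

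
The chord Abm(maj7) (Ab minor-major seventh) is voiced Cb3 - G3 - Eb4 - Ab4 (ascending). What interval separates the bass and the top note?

The outer voices are Cb3 and Ab4.
From Cb to Ab is 21 semitones, exactly the major thirteenth.

major thirteenth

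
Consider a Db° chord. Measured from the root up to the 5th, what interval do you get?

diminished 5th

Db diminished is spelled Db-Fb-Abb.
Root = Db; 5th = Abb.
5 letter names make it a fifth; at 6 semitones (a half step narrower than perfect) the quality is diminished.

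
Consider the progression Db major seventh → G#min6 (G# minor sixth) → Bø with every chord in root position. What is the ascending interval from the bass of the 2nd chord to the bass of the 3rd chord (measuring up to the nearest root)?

The roots are G# and B.
G# up to B is 3 semitones, a half step narrower than a major third, so the interval is minor.

minor third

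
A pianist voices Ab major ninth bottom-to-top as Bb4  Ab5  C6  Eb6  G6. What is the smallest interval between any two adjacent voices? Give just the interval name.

minor third

Adjacent intervals: Bb4→Ab5 = minor seventh; Ab5→C6 = major third; C6→Eb6 = minor third; Eb6→G6 = major third.
The smallest is C6 to Eb6, a minor third (3 semitones).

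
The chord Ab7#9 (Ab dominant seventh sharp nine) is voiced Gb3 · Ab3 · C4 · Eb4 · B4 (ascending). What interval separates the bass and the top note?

The outer voices are Gb3 and B4.
From Gb to B: 17 semitones over a tenth = augmented.

augmented tenth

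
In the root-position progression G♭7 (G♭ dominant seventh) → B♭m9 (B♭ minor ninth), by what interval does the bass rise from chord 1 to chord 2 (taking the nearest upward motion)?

The roots are G♭ and B♭.
Counting 3 letters and 4 half steps from G♭ gives a major third.

major 3rd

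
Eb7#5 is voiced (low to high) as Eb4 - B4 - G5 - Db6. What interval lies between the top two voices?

diminished 5th

Those voices are G5 and Db6.
G up to Db is 6 semitones, a half step narrower than a perfect fifth, so the interval is diminished.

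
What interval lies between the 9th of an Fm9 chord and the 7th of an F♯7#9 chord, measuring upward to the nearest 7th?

major sixth

Fm9 has G as its 9th, and F♯7#9 has E as its 7th.
From G to E is 9 semitones, exactly the major sixth.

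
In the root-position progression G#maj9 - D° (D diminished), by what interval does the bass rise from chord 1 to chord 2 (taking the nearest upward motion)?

The roots are G# and D.
G# up to D is 6 semitones, a half step narrower than a perfect fifth, so the interval is diminished.

diminished 5th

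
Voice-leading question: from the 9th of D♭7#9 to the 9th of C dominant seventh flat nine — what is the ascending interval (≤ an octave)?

The 9th of D♭7#9 is E; the 9th of C dominant seventh flat nine is D♭.
7 letter names make it a seventh; at 9 semitones (a whole step narrower than major) the quality is diminished.

diminished seventh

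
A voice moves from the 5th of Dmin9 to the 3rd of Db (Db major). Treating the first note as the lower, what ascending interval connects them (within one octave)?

Dmin9 has A as its 5th, and Db (Db major) has F as its 3rd.
A up to F is 8 semitones, a half step narrower than a major sixth, so the interval is minor.

m6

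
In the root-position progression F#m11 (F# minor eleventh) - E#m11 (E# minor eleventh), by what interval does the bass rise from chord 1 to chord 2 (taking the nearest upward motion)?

M7

The roots are F# and E#.
Counting 7 letters and 11 half steps from F# gives a major seventh.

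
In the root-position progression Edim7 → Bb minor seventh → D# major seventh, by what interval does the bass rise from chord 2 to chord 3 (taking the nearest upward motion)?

augmented third

The roots are Bb and D#.
From Bb to D#: 5 semitones over a third = augmented.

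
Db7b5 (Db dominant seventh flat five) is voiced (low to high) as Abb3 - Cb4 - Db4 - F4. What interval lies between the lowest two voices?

Those voices are Abb3 and Cb4.
Counting 3 letters and 4 half steps from Abb gives a major third.

major 3rd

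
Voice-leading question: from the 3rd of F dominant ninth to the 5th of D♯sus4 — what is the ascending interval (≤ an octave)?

The 3rd of F dominant ninth is A; the 5th of D♯sus4 is A♯.
1 letter names make it a unison; at 1 semitone (a half step wider than perfect) the quality is augmented.

augmented 1st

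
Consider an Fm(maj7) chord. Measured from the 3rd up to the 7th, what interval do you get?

augmented 5th

FmM7 (F minor-major seventh): F, A♭, C, E.
So we need the interval from A♭ up to E.
From A♭ to E: 8 semitones over a fifth = augmented.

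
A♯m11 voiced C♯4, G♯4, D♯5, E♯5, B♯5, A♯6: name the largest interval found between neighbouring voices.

m7

Adjacent intervals: C♯4→G♯4 = perfect fifth; G♯4→D♯5 = perfect fifth; D♯5→E♯5 = major second; E♯5→B♯5 = perfect fifth; B♯5→A♯6 = minor seventh.
The largest is B♯5 to A♯6, a minor seventh (10 semitones).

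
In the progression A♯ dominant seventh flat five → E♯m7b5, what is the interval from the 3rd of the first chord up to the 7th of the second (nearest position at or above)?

The 3rd of A♯ dominant seventh flat five is C𝄪; the 7th of E♯m7b5 is D♯.
From C𝄪 to D♯: 1 semitone over a second = minor.

minor second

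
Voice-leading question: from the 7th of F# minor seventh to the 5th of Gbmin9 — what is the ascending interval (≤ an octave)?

diminished seventh

The 7th of F# minor seventh is E; the 5th of Gbmin9 is Db.
E up to Db is 9 semitones, a whole step narrower than a major seventh, so the interval is diminished.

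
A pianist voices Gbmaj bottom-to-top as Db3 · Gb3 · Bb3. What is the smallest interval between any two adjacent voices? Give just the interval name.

Adjacent intervals: Db3→Gb3 = perfect fourth; Gb3→Bb3 = major third.
The smallest is Gb3 to Bb3, a major third (4 semitones).

M3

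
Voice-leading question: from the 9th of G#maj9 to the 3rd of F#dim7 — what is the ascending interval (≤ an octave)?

G#maj9 has A# as its 9th, and F#dim7 has A as its 3rd.
8 letter names make it an octave; at 11 semitones (a half step narrower than perfect) the quality is diminished.

diminished octave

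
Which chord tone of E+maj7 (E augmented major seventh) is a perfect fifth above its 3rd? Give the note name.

Spelling the chord: E-G♯-B♯-D♯.
The 3rd is G♯. A perfect fifth above G♯ is D♯.
D♯ is the chord's 7th.

D#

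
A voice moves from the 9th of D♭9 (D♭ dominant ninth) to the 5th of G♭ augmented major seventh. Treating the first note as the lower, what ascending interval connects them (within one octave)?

The 9th of D♭9 (D♭ dominant ninth) is E♭; the 5th of G♭ augmented major seventh is D.
Counting 7 letters and 11 half steps from E♭ gives a major seventh.

major seventh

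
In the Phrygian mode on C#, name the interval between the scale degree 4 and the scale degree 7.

perfect fourth

Spelling the Phrygian mode on C#: C# D E F# G# A B.
So we need the interval from F# up to B.
F# up to B spans 4 letter names and 5 semitones — a perfect fourth.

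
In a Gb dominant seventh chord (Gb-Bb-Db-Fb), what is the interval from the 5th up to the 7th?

So we need the interval from Db up to Fb.
From Db to Fb: 3 semitones over a third = minor.

m3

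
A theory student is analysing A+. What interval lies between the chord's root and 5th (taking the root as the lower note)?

augmented fifth

Spelling the chord: A-C♯-E♯.
The root is A and the 5th is E♯.
From A to E♯: 8 semitones over a fifth = augmented.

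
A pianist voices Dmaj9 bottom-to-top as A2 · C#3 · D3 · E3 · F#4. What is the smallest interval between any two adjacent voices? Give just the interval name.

m2

Adjacent intervals: A2→C#3 = major third; C#3→D3 = minor second; D3→E3 = major second; E3→F#4 = major ninth.
The smallest is C#3 to D3, a minor second (1 semitone).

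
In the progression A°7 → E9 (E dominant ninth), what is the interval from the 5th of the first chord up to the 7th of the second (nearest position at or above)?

A°7 has Eb as its 5th, and E9 (E dominant ninth) has D as its 7th.
Eb up to D spans 7 letter names and 11 semitones — a major seventh.

M7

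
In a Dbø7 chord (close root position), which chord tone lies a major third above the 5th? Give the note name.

Spelling the chord: Db, Fb, Abb, Cb.
The 5th is Abb. A major third above Abb is Cb.
Cb is the chord's 7th.

Cb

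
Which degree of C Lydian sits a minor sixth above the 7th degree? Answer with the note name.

The scale is C D E F# G A B.
The 7th degree is B; a minor sixth above that is G — scale degree 5.

G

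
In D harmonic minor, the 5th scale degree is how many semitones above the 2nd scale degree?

The scale is D E F G A Bb C#.
E up to A is a perfect fourth — 5 semitones.

5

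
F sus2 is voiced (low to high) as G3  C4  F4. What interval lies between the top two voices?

P4

Those voices are C4 and F4.
Counting 4 letters and 5 half steps from C gives a perfect fourth.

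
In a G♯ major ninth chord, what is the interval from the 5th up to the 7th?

The chord tones of G♯maj9 (G♯ major ninth) are G♯, B♯, D♯, F𝄪, A♯.
5th = D♯; 7th = F𝄪.
D♯ up to F𝄪 spans 3 letter names and 4 semitones — a major third.

major third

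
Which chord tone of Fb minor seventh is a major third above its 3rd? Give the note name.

Fb-7: Fb–Abb–Cb–Ebb.
The 3rd is Abb. A major third above Abb is Cb.
Cb is the chord's 5th.

Cb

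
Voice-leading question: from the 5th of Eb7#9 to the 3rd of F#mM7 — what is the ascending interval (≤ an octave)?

major 7th

The 5th of Eb7#9 is Bb; the 3rd of F#mM7 is A.
From Bb to A is 11 semitones, exactly the major seventh.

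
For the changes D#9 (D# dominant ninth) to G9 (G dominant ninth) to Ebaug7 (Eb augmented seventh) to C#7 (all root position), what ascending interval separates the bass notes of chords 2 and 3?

m6

The roots are G and Eb.
G up to Eb is 8 semitones, a half step narrower than a major sixth, so the interval is minor.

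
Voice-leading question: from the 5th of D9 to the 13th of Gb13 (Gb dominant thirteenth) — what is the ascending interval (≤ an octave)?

The 5th of D9 is A; the 13th of Gb13 (Gb dominant thirteenth) is Eb.
A up to Eb is 6 semitones, a half step narrower than a perfect fifth, so the interval is diminished.

diminished fifth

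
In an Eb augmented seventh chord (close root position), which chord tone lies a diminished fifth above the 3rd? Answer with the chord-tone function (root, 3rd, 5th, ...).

Eb augmented seventh is spelled Eb-G-B-Db.
The 3rd is G. A diminished fifth above G is Db.
Db is the chord's 7th.

7th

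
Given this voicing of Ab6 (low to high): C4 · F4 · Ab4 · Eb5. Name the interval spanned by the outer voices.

The outer voices are C4 and Eb5.
C up to Eb is 15 semitones, a half step narrower than a major tenth, so the interval is minor.

minor 10th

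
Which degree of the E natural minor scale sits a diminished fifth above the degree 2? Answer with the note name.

C

The scale is E F# G A B C D.
The degree 2 is F#; a diminished fifth above that is C — scale degree 6.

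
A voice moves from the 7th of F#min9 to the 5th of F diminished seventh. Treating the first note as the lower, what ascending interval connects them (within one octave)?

diminished 6th

F#min9 has E as its 7th, and F diminished seventh has Cb as its 5th.
From E to Cb: 7 semitones over a sixth = diminished.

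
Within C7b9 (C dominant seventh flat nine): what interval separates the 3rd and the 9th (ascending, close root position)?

d7

C7b9 is spelled C, E, G, B♭, D♭.
3rd = E; 9th = D♭.
From E to D♭: 9 semitones over a seventh = diminished.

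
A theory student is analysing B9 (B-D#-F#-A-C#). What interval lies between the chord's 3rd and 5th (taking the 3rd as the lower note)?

minor third

The 3rd is D# and the 5th is F#.
From D# to F#: 3 semitones over a third = minor.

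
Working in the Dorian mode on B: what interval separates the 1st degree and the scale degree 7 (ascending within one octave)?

The scale runs B C# D E F# G# A.
That puts B below A.
7 letter names make it a seventh; at 10 semitones (a half step narrower than major) the quality is minor.

m7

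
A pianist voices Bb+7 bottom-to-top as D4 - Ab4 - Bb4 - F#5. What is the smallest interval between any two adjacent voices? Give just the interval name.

major 2nd

Adjacent intervals: D4→Ab4 = diminished fifth; Ab4→Bb4 = major second; Bb4→F#5 = augmented fifth.
The smallest is Ab4 to Bb4, a major second (2 semitones).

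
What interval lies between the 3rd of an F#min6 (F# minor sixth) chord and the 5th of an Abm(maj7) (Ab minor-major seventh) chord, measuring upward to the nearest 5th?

diminished fifth

The 3rd of F#min6 (F# minor sixth) is A; the 5th of Abm(maj7) (Ab minor-major seventh) is Eb.
From A to Eb: 6 semitones over a fifth = diminished.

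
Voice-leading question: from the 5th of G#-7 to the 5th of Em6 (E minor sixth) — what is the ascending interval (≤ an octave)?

minor 6th

G#-7 has D# as its 5th, and Em6 (E minor sixth) has B as its 5th.
D# up to B is 8 semitones, a half step narrower than a major sixth, so the interval is minor.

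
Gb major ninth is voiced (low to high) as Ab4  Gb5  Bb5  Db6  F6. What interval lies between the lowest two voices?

Those voices are Ab4 and Gb5.
Ab up to Gb is 10 semitones, a half step narrower than a major seventh, so the interval is minor.

minor seventh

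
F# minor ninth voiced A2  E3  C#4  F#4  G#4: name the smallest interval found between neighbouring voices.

major 2nd

Adjacent intervals: A2→E3 = perfect fifth; E3→C#4 = major sixth; C#4→F#4 = perfect fourth; F#4→G#4 = major second.
The smallest is F#4 to G#4, a major second (2 semitones).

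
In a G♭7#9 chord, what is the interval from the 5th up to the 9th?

augmented fifth

The chord tones of G♭7#9 are G♭-B♭-D♭-F♭-A.
So we need the interval from D♭ up to A.
D♭ up to A is 8 semitones, a half step wider than a perfect fifth, so the interval is augmented.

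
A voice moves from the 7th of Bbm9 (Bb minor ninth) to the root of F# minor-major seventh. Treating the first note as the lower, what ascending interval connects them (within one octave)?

The 7th of Bbm9 (Bb minor ninth) is Ab; the root of F# minor-major seventh is F#.
Ab up to F# is 10 semitones, a half step wider than a major sixth, so the interval is augmented.

augmented sixth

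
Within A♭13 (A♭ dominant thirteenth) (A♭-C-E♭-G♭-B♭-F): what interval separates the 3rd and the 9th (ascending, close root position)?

So we need the interval from C up to B♭.
7 letter names make it a seventh; at 10 semitones (a half step narrower than major) the quality is minor.

minor seventh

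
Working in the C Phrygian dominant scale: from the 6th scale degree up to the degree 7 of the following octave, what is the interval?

major ninth

C phrygian dominant: C Db E F G Ab Bb.
That puts Ab below Bb.
Ab up to Bb spans 9 letter names and 14 semitones — a major ninth.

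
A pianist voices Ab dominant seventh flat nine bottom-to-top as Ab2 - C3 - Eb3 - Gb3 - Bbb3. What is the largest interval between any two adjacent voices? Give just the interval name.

major third

Adjacent intervals: Ab2→C3 = major third; C3→Eb3 = minor third; Eb3→Gb3 = minor third; Gb3→Bbb3 = minor third.
The largest is Ab2 to C3, a major third (4 semitones).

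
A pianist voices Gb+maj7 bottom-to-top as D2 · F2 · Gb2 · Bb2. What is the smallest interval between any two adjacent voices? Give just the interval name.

minor second

Adjacent intervals: D2→F2 = minor third; F2→Gb2 = minor second; Gb2→Bb2 = major third.
The smallest is F2 to Gb2, a minor second (1 semitone).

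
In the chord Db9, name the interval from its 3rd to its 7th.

d5

Db dominant ninth is spelled Db F Ab Cb Eb.
3rd = F; 7th = Cb.
From F to Cb: 6 semitones over a fifth = diminished.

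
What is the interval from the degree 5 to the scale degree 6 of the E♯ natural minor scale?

m2

E♯ natural minor: E♯ F𝄪 G♯ A♯ B♯ C♯ D♯.
That puts B♯ below C♯.
B♯ up to C♯ is 1 semitone, a half step narrower than a major second, so the interval is minor.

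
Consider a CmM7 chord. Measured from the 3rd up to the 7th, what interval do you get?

The chord tones of CmM7 (C minor-major seventh) are C, Eb, G, B.
3rd = Eb; 7th = B.
From Eb to B: 8 semitones over a fifth = augmented.

augmented fifth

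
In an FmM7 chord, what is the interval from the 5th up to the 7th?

M3

The chord tones of F minor-major seventh are F-Ab-C-E.
That puts C below E.
C up to E spans 3 letter names and 4 semitones — a major third.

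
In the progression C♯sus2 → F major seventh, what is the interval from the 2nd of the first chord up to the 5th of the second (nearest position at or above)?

The 2nd of C♯sus2 is D♯; the 5th of F major seventh is C.
7 letter names make it a seventh; at 9 semitones (a whole step narrower than major) the quality is diminished.

diminished seventh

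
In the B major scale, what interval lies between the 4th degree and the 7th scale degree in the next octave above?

augmented eleventh

The scale runs B C♯ D♯ E F♯ G♯ A♯.
That puts E below A♯.
E up to A♯ is 18 semitones, a half step wider than a perfect eleventh, so the interval is augmented.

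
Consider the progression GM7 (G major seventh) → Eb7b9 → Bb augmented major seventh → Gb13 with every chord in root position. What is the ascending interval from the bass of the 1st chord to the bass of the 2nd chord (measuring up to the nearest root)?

The roots are G and Eb.
G up to Eb is 8 semitones, a half step narrower than a major sixth, so the interval is minor.

minor sixth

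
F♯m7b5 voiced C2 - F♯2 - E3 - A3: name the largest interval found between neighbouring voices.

m7

Adjacent intervals: C2→F♯2 = augmented fourth; F♯2→E3 = minor seventh; E3→A3 = perfect fourth.
The largest is F♯2 to E3, a minor seventh (10 semitones).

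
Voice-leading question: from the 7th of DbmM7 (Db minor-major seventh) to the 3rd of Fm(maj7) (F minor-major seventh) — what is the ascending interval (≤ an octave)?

The 7th of DbmM7 (Db minor-major seventh) is C; the 3rd of Fm(maj7) (F minor-major seventh) is Ab.
C up to Ab is 8 semitones, a half step narrower than a major sixth, so the interval is minor.

minor sixth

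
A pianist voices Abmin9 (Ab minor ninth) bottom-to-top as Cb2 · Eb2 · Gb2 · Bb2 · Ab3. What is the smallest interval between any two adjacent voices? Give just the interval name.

m3

Adjacent intervals: Cb2→Eb2 = major third; Eb2→Gb2 = minor third; Gb2→Bb2 = major third; Bb2→Ab3 = minor seventh.
The smallest is Eb2 to Gb2, a minor third (3 semitones).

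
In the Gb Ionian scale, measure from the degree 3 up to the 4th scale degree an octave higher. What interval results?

minor 9th

The scale runs Gb Ab Bb Cb Db Eb F.
The degree 3 is Bb and the 4th scale degree (up an octave) is Cb.
From Bb to Cb: 13 semitones over a ninth = minor.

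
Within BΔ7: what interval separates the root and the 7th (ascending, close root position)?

Spelling the chord: B–D#–F#–A#.
So we need the interval from B up to A#.
From B to A# is 11 semitones, exactly the major seventh.

major seventh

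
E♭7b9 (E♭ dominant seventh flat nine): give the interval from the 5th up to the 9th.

The chord tones of E♭7b9 are E♭-G-B♭-D♭-F♭.
The 5th is B♭ and the 9th is F♭.
5 letter names make it a fifth; at 6 semitones (a half step narrower than perfect) the quality is diminished.

diminished fifth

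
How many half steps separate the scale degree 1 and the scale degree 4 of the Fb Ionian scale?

5

The scale is Fb Gb Ab Bbb Cb Db Eb.
Fb up to Bbb is a perfect fourth — 5 semitones.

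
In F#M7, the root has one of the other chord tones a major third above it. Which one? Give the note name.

A#

Spelling the chord: F# A# C# E#.
The root is F#. A major third above F# is A#.
A# is the chord's 3rd.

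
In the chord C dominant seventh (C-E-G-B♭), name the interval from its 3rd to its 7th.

3rd = E; 7th = B♭.
E up to B♭ is 6 semitones, a half step narrower than a perfect fifth, so the interval is diminished.
This 3–7 tritone is the characteristic tension at the heart of the dominant sound.

diminished 5th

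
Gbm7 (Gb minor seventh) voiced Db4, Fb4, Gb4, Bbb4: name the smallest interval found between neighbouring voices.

Adjacent intervals: Db4→Fb4 = minor third; Fb4→Gb4 = major second; Gb4→Bbb4 = minor third.
The smallest is Fb4 to Gb4, a major second (2 semitones).

major second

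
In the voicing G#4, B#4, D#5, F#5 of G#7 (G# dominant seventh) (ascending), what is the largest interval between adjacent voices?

Adjacent intervals: G#4→B#4 = major third; B#4→D#5 = minor third; D#5→F#5 = minor third.
The largest is G#4 to B#4, a major third (4 semitones).

major third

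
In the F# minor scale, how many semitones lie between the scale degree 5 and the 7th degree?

3

The scale is F# G# A B C# D E.
C# up to E is a minor third — 3 semitones.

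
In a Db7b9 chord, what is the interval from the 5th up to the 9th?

diminished 5th

Spelling the chord: Db–F–Ab–Cb–Ebb.
That puts Ab below Ebb.
5 letter names make it a fifth; at 6 semitones (a half step narrower than perfect) the quality is diminished.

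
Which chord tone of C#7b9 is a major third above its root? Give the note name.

C# dominant seventh flat nine is spelled C# E# G# B D.
The root is C#. A major third above C# is E#.
E# is the chord's 3rd.

E#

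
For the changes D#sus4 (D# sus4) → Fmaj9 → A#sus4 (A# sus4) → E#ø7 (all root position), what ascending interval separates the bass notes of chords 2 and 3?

The roots are F and A#.
F up to A# is 5 semitones, a half step wider than a major third, so the interval is augmented.

augmented 3rd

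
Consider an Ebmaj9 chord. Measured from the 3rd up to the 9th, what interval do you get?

minor 7th

Ebmaj9 (Eb major ninth): Eb–G–Bb–D–F.
3rd = G; 9th = F.
G up to F is 10 semitones, a half step narrower than a major seventh, so the interval is minor.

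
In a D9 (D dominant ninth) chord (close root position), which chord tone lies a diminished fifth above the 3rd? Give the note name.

D dominant ninth: D–F#–A–C–E.
The 3rd is F#. A diminished fifth above F# is C.
C is the chord's 7th.

C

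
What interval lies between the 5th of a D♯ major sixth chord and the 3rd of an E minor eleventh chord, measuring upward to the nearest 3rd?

diminished 7th

D♯ major sixth has A♯ as its 5th, and E minor eleventh has G as its 3rd.
7 letter names make it a seventh; at 9 semitones (a whole step narrower than major) the quality is diminished.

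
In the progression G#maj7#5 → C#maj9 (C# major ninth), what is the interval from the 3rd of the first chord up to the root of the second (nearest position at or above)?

minor second

G#maj7#5 has B# as its 3rd, and C#maj9 (C# major ninth) has C# as its root.
From B# to C#: 1 semitone over a second = minor.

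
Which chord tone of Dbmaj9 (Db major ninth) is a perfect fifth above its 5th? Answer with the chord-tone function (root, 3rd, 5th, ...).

The chord tones of Db major ninth are Db F Ab C Eb.
The 5th is Ab. A perfect fifth above Ab is Eb.
Eb is the chord's 9th.

9th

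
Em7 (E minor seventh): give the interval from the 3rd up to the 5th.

M3

Spelling the chord: E, G, B, D.
So we need the interval from G up to B.
From G to B is 4 semitones, exactly the major third.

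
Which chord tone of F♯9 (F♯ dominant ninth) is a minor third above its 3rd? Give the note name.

C#

F♯9 (F♯ dominant ninth): F♯, A♯, C♯, E, G♯.
The 3rd is A♯. A minor third above A♯ is C♯.
C♯ is the chord's 5th.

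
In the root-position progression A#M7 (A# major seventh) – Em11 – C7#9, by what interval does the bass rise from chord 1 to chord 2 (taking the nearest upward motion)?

diminished fifth

The roots are A# and E.
From A# to E: 6 semitones over a fifth = diminished.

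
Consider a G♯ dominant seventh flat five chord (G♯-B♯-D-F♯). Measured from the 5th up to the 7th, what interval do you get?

5th = D; 7th = F♯.
Counting 3 letters and 4 half steps from D gives a major third.

major third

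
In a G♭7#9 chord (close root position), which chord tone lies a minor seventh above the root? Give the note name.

Fb

G♭ dominant seventh sharp nine is spelled G♭, B♭, D♭, F♭, A.
The root is G♭. A minor seventh above G♭ is F♭.
F♭ is the chord's 7th.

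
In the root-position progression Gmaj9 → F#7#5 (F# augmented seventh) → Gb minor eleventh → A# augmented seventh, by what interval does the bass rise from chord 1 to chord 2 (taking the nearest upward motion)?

major seventh

The roots are G and F#.
Counting 7 letters and 11 half steps from G gives a major seventh.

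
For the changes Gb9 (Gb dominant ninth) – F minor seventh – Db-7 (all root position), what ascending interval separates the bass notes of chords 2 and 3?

The roots are F and Db.
F up to Db is 8 semitones, a half step narrower than a major sixth, so the interval is minor.

m6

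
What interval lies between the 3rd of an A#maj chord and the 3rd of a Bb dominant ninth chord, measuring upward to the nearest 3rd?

d2

The 3rd of A#maj is C##; the 3rd of Bb dominant ninth is D.
C## up to D is 0 semitones, a whole step narrower than a major second, so the interval is diminished.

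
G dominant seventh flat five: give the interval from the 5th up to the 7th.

major third

G7b5 is spelled G–B–D♭–F.
That puts D♭ below F.
D♭ up to F spans 3 letter names and 4 semitones — a major third.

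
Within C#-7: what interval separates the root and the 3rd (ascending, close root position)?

minor third

The chord tones of C# minor seventh are C#, E, G#, B.
The root is C# and the 3rd is E.
3 letter names make it a third; at 3 semitones (a half step narrower than major) the quality is minor.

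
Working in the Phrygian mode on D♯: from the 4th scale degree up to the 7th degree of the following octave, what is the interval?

Spelling the Phrygian mode on D♯: D♯ E F♯ G♯ A♯ B C♯.
That puts G♯ below C♯.
From G♯ to C♯ is 17 semitones, exactly the perfect eleventh.

perfect eleventh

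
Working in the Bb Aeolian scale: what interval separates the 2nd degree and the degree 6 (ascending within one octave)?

The scale runs Bb C Db Eb F Gb Ab.
That puts C below Gb.
5 letter names make it a fifth; at 6 semitones (a half step narrower than perfect) the quality is diminished.

diminished fifth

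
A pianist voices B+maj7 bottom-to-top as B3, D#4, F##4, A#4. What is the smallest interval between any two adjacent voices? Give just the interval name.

m3

Adjacent intervals: B3→D#4 = major third; D#4→F##4 = major third; F##4→A#4 = minor third.
The smallest is F##4 to A#4, a minor third (3 semitones).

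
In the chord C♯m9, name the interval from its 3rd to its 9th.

C♯m9 (C♯ minor ninth) is spelled C♯, E, G♯, B, D♯.
So we need the interval from E up to D♯.
Counting 7 letters and 11 half steps from E gives a major seventh.

major seventh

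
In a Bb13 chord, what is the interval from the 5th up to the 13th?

major ninth

Bb13: Bb D F Ab C G.
So we need the interval from F up to G.
From F to G is 14 semitones, exactly the major ninth.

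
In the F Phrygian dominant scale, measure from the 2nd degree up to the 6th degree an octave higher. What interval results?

P12

F phrygian dominant: F Gb A Bb C Db Eb.
That puts Gb below Db.
Gb up to Db spans 12 letter names and 19 semitones — a perfect twelfth.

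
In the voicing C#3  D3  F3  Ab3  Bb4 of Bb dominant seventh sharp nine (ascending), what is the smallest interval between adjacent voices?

m2

Adjacent intervals: C#3→D3 = minor second; D3→F3 = minor third; F3→Ab3 = minor third; Ab3→Bb4 = major ninth.
The smallest is C#3 to D3, a minor second (1 semitone).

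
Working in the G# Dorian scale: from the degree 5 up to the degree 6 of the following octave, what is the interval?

M9

The scale runs G# A# B C# D# E# F#.
The degree 5 is D# and the 6th scale degree (up an octave) is E#.
Counting 9 letters and 14 half steps from D# gives a major ninth.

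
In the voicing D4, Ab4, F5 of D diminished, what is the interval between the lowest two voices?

diminished 5th

Those voices are D4 and Ab4.
D up to Ab is 6 semitones, a half step narrower than a perfect fifth, so the interval is diminished.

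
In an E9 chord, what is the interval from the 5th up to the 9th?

perfect fifth

E dominant ninth is spelled E, G#, B, D, F#.
5th = B; 9th = F#.
From B to F# is 7 semitones, exactly the perfect fifth.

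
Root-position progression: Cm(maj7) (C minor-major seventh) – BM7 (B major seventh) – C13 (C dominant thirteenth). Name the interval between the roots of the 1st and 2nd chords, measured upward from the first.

The roots are C and B.
Counting 7 letters and 11 half steps from C gives a major seventh.

M7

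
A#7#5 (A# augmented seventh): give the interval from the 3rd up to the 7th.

A#+7: A#–C##–E##–G#.
That puts C## below G#.
5 letter names make it a fifth; at 6 semitones (a half step narrower than perfect) the quality is diminished.
This 3–7 tritone is the characteristic tension at the heart of the dominant sound.

d5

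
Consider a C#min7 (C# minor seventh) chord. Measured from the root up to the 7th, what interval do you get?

minor seventh

C#min7 (C# minor seventh): C#–E–G#–B.
The root is C# and the 7th is B.
C# up to B is 10 semitones, a half step narrower than a major seventh, so the interval is minor.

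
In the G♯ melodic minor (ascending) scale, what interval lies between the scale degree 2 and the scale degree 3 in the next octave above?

minor ninth

G♯ melodic minor: G♯ A♯ B C♯ D♯ E♯ F𝄪.
Scale degree 2 = A♯; 3rd scale degree (up an octave) = B.
9 letter names make it a ninth; at 13 semitones (a half step narrower than major) the quality is minor.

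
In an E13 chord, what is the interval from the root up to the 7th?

The chord tones of E dominant thirteenth are E–G♯–B–D–F♯–C♯.
So we need the interval from E up to D.
E up to D is 10 semitones, a half step narrower than a major seventh, so the interval is minor.

minor 7th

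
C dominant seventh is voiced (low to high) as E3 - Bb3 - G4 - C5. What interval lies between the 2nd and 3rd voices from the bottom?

M6

Those voices are Bb3 and G4.
Counting 6 letters and 9 half steps from Bb gives a major sixth.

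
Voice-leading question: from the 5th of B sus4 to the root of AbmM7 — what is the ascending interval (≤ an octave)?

B sus4 has F# as its 5th, and AbmM7 has Ab as its root.
F# up to Ab is 2 semitones, a whole step narrower than a major third, so the interval is diminished.

diminished 3rd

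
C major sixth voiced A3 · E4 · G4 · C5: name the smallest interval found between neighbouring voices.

Adjacent intervals: A3→E4 = perfect fifth; E4→G4 = minor third; G4→C5 = perfect fourth.
The smallest is E4 to G4, a minor third (3 semitones).

minor 3rd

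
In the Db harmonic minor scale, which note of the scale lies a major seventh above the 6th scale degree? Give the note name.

Ab

The scale is Db Eb Fb Gb Ab Bbb C.
The 6th scale degree is Bbb; a major seventh above that is Ab — scale degree 5.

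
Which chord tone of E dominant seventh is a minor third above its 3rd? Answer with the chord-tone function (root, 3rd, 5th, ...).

E7 (E dominant seventh) is spelled E, G#, B, D.
The 3rd is G#. A minor third above G# is B.
B is the chord's 5th.

5th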